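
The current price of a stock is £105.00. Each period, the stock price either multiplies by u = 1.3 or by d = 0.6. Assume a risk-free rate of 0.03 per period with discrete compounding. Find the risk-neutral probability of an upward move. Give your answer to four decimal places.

p = 0.6143

Risk-neutral probability p = (1 + 0.03 − 0.6)/(1.3 − 0.6) = 0.4300/0.7000 = 0.6143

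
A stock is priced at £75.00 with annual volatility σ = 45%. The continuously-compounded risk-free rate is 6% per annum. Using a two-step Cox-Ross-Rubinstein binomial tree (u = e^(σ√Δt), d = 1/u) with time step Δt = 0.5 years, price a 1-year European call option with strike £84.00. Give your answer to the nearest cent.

CRR parameters: u = e^(σ√Δt) = e^(0.45·√0.5) = 1.3746, d = 1/u = 0.7275
Per-period rate: rΔt = 0.06·0.5 = 0.03, so R = e^0.03 = 1.0305
Risk-neutral probability p = (e^0.03 − 0.7275)/(1.3746 − 0.7275) = 0.3030/0.6472 = 0.4682
Terminal stock prices: S_uu = 141.7, S_ud = 75, S_dd = 39.69
Terminal payoffs (S − K): max(57.72, 0) = 57.72, max(-9, 0) = 0, max(-44.31, 0) = 0
Node u (S = 103.1): V_u = e^(−0.03)·[0.4682·57.7244 + 0.5318·0.0000] = 26.2262
Node d (S = 54.56): V_d = e^(−0.03)·[0.4682·0.0000 + 0.5318·0.0000] = 0.0000
Node 0 (S = 75): V_0 = e^(−0.03)·[0.4682·26.2262 + 0.5318·0.0000] = 11.9155

£11.92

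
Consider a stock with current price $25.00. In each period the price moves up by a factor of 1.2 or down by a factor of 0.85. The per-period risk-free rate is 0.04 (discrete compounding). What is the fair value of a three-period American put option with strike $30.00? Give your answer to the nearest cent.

$5.00

Risk-neutral probability p = (1 + 0.04 − 0.85)/(1.2 − 0.85) = 0.1900/0.3500 = 0.5429
Terminal stock prices: S_uuu = 43.2, S_uud = 30.6, S_udd = 21.67, S_ddd = 15.35
Terminal payoffs (K − S): max(-13.2, 0) = 0, max(-0.6, 0) = 0, max(8.325, 0) = 8.325, max(14.65, 0) = 14.65
Node uu (S = 36): continuation = 1/1.04·[0.5429·0.0000 + 0.4571·0.0000] = 0.0000; exercise value = 0.0000 ≤ continuation, so V_uu = 0.0000
Node ud (S = 25.5): continuation = 1/1.04·[0.5429·0.0000 + 0.4571·8.3250] = 3.6593; exercise value = 4.5000 > continuation, so V_ud = 4.5000 (exercise)
Node dd (S = 18.06): continuation = 1/1.04·[0.5429·8.3250 + 0.4571·14.6469] = 10.7837; exercise value = 11.9375 > continuation, so V_dd = 11.9375 (exercise)
Node u (S = 30): continuation = 1/1.04·[0.5429·0.0000 + 0.4571·4.5000] = 1.9780; exercise value = 0.0000 ≤ continuation, so V_u = 1.9780
Node d (S = 21.25): continuation = 1/1.04·[0.5429·4.5000 + 0.4571·11.9375] = 7.5962; exercise value = 8.7500 > continuation, so V_d = 8.7500 (exercise)
Node 0 (S = 25): continuation = 1/1.04·[0.5429·1.9780 + 0.4571·8.7500] = 4.8786; exercise value = 5.0000 > continuation, so V_0 = 5.0000 (exercise)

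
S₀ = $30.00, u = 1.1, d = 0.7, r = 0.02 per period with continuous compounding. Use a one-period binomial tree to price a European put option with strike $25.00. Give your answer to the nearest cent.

Risk-neutral probability p = (e^0.02 − 0.7)/(1.1 − 0.7) = 0.3202/0.4000 = 0.8005
Terminal stock prices: S_u = 33, S_d = 21
Terminal payoffs (K − S): max(-8, 0) = 0, max(4, 0) = 4
Node 0 (S = 30): V_0 = e^(−0.02)·[0.8005·0.0000 + 0.1995·4.0000] = 0.7822

$0.78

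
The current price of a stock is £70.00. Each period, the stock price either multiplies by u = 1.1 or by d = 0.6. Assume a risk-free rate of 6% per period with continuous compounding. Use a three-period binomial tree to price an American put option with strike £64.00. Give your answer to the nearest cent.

£3.41

Risk-neutral probability p = (e^0.06 − 0.6)/(1.1 − 0.6) = 0.4618/0.5000 = 0.9237
Terminal stock prices: S_uuu = 93.17, S_uud = 50.82, S_udd = 27.72, S_ddd = 15.12
Terminal payoffs (K − S): max(-29.17, 0) = 0, max(13.18, 0) = 13.18, max(36.28, 0) = 36.28, max(48.88, 0) = 48.88
Node uu (S = 84.7): continuation = e^(−0.06)·[0.9237·0.0000 + 0.0763·13.1800] = 0.9474; exercise value = 0.0000 ≤ continuation, so V_uu = 0.9474
Node ud (S = 46.2): continuation = e^(−0.06)·[0.9237·13.1800 + 0.0763·36.2800] = 14.0729; exercise value = 17.8000 > continuation, so V_ud = 17.8000 (exercise)
Node dd (S = 25.2): continuation = e^(−0.06)·[0.9237·36.2800 + 0.0763·48.8800] = 35.0729; exercise value = 38.8000 > continuation, so V_dd = 38.8000 (exercise)
Node u (S = 77): continuation = e^(−0.06)·[0.9237·0.9474 + 0.0763·17.8000] = 2.1036; exercise value = 0.0000 ≤ continuation, so V_u = 2.1036
Node d (S = 42): continuation = e^(−0.06)·[0.9237·17.8000 + 0.0763·38.8000] = 18.2729; exercise value = 22.0000 > continuation, so V_d = 22.0000 (exercise)
Node 0 (S = 70): continuation = e^(−0.06)·[0.9237·2.1036 + 0.0763·22.0000] = 3.4113; exercise value = 0.0000 ≤ continuation, so V_0 = 3.4113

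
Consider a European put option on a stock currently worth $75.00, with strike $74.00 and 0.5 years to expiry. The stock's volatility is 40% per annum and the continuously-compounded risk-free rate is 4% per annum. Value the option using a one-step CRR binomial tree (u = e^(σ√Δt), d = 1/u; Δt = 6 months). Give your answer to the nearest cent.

CRR parameters: u = e^(σ√Δt) = e^(0.4·√0.5) = 1.3269, d = 1/u = 0.7536
Per-period rate: rΔt = 0.04·0.5 = 0.02, so R = e^0.02 = 1.0202
Risk-neutral probability p = (e^0.02 − 0.7536)/(1.3269 − 0.7536) = 0.2666/0.5733 = 0.4650
Terminal stock prices: S_u = 99.52, S_d = 56.52
Terminal payoffs (K − S): max(-25.52, 0) = 0, max(17.48, 0) = 17.48
Node 0 (S = 75): V_0 = e^(−0.02)·[0.4650·0.0000 + 0.5350·17.4771] = 9.1652

$9.17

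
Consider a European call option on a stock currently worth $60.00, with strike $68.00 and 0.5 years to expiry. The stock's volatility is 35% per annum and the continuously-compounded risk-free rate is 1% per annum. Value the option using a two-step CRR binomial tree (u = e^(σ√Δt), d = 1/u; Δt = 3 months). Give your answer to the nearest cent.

$3.66

CRR parameters: u = e^(σ√Δt) = e^(0.35·√0.25) = 1.1912, d = 1/u = 0.8395
Per-period rate: rΔt = 0.01·0.25 = 0.0025, so R = e^0.0025 = 1.0025
Risk-neutral probability p = (e^0.0025 − 0.8395)/(1.1912 − 0.8395) = 0.1630/0.3518 = 0.4635
Terminal stock prices: S_uu = 85.14, S_ud = 60, S_dd = 42.28
Terminal payoffs (S − K): max(17.14, 0) = 17.14, max(-8, 0) = 0, max(-25.72, 0) = 0
Node u (S = 71.47): V_u = e^(−0.0025)·[0.4635·17.1441 + 0.5365·0.0000] = 7.9260
Node d (S = 50.37): V_d = e^(−0.0025)·[0.4635·0.0000 + 0.5365·0.0000] = 0.0000
Node 0 (S = 60): V_0 = e^(−0.0025)·[0.4635·7.9260 + 0.5365·0.0000] = 3.6644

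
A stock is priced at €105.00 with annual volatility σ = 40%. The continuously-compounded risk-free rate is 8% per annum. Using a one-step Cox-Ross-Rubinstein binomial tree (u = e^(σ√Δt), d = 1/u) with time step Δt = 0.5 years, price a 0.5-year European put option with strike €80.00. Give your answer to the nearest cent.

€0.42

CRR parameters: u = e^(σ√Δt) = e^(0.4·√0.5) = 1.3269, d = 1/u = 0.7536
Per-period rate: rΔt = 0.08·0.5 = 0.04, so R = e^0.04 = 1.0408
Risk-neutral probability p = (e^0.04 − 0.7536)/(1.3269 − 0.7536) = 0.2872/0.5733 = 0.5009
Terminal stock prices: S_u = 139.3, S_d = 79.13
Terminal payoffs (K − S): max(-59.32, 0) = 0, max(0.868, 0) = 0.868
Node 0 (S = 105): V_0 = e^(−0.04)·[0.5009·0.0000 + 0.4991·0.8680] = 0.4162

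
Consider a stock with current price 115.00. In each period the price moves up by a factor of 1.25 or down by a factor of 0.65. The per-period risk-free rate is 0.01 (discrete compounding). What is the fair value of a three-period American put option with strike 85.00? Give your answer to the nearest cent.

Risk-neutral probability p = (1 + 0.01 − 0.65)/(1.25 − 0.65) = 0.3600/0.6000 = 0.6000
Terminal stock prices: S_uuu = 224.6, S_uud = 116.8, S_udd = 60.73, S_ddd = 31.58
Terminal payoffs (K − S): max(-139.6, 0) = 0, max(-31.8, 0) = 0, max(24.27, 0) = 24.27, max(53.42, 0) = 53.42
Node uu (S = 179.7): continuation = 1/1.01·[0.6000·0.0000 + 0.4000·0.0000] = 0.0000; exercise value = 0.0000 ≤ continuation, so V_uu = 0.0000
Node ud (S = 93.44): continuation = 1/1.01·[0.6000·0.0000 + 0.4000·24.2656] = 9.6101; exercise value = 0.0000 ≤ continuation, so V_ud = 9.6101
Node dd (S = 48.59): continuation = 1/1.01·[0.6000·24.2656 + 0.4000·53.4181] = 35.5709; exercise value = 36.4125 > continuation, so V_dd = 36.4125 (exercise)
Node u (S = 143.8): continuation = 1/1.01·[0.6000·0.0000 + 0.4000·9.6101] = 3.8060; exercise value = 0.0000 ≤ continuation, so V_u = 3.8060
Node d (S = 74.75): continuation = 1/1.01·[0.6000·9.6101 + 0.4000·36.4125] = 20.1298; exercise value = 10.2500 ≤ continuation, so V_d = 20.1298
Node 0 (S = 115): continuation = 1/1.01·[0.6000·3.8060 + 0.4000·20.1298] = 10.2332; exercise value = 0.0000 ≤ continuation, so V_0 = 10.2332

10.23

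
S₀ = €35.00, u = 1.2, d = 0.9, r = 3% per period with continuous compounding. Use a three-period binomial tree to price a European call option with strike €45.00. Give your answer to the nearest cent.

€1.27

Risk-neutral probability p = (e^0.03 − 0.9)/(1.2 − 0.9) = 0.1305/0.3000 = 0.4348
Terminal stock prices: S_uuu = 60.48, S_uud = 45.36, S_udd = 34.02, S_ddd = 25.52
Terminal payoffs (S − K): max(15.48, 0) = 15.48, max(0.36, 0) = 0.36, max(-10.98, 0) = 0, max(-19.48, 0) = 0
Node uu (S = 50.4): V_uu = e^(−0.03)·[0.4348·15.4800 + 0.5652·0.3600] = 6.7300
Node ud (S = 37.8): V_ud = e^(−0.03)·[0.4348·0.3600 + 0.5652·0.0000] = 0.1519
Node dd (S = 28.35): V_dd = e^(−0.03)·[0.4348·0.0000 + 0.5652·0.0000] = 0.0000
Node u (S = 42): V_u = e^(−0.03)·[0.4348·6.7300 + 0.5652·0.1519] = 2.9233
Node d (S = 31.5): V_d = e^(−0.03)·[0.4348·0.1519 + 0.5652·0.0000] = 0.0641
Node 0 (S = 35): V_0 = e^(−0.03)·[0.4348·2.9233 + 0.5652·0.0641] = 1.2688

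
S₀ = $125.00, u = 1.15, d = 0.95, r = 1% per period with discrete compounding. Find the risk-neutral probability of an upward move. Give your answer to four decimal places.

Risk-neutral probability p = (1 + 0.01 − 0.95)/(1.15 − 0.95) = 0.0600/0.2000 = 0.3000

p = 0.3000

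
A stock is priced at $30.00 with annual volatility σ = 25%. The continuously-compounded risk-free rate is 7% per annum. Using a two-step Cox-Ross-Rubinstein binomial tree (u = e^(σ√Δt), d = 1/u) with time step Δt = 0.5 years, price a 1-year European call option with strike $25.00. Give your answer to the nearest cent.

$7.41

CRR parameters: u = e^(σ√Δt) = e^(0.25·√0.5) = 1.1934, d = 1/u = 0.8380
Per-period rate: rΔt = 0.07·0.5 = 0.035, so R = e^0.035 = 1.0356
Risk-neutral probability p = (e^0.035 − 0.8380)/(1.1934 − 0.8380) = 0.1977/0.3554 = 0.5561
Terminal stock prices: S_uu = 42.72, S_ud = 30, S_dd = 21.07
Terminal payoffs (S − K): max(17.72, 0) = 17.72, max(5, 0) = 5, max(-3.934, 0) = 0
Node u (S = 35.8): V_u = e^(−0.035)·[0.5561·17.7236 + 0.4439·5.0000] = 11.6608
Node d (S = 25.14): V_d = e^(−0.035)·[0.5561·5.0000 + 0.4439·0.0000] = 2.6851
Node 0 (S = 30): V_0 = e^(−0.035)·[0.5561·11.6608 + 0.4439·2.6851] = 7.4128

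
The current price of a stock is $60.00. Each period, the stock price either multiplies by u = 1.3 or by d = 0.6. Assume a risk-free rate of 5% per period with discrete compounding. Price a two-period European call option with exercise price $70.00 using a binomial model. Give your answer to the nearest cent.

Risk-neutral probability p = (1 + 0.05 − 0.6)/(1.3 − 0.6) = 0.4500/0.7000 = 0.6429
Terminal stock prices: S_uu = 101.4, S_ud = 46.8, S_dd = 21.6
Terminal payoffs (S − K): max(31.4, 0) = 31.4, max(-23.2, 0) = 0, max(-48.4, 0) = 0
Node u (S = 78): V_u = 1/1.05·[0.6429·31.4000 + 0.3571·0.0000] = 19.2245
Node d (S = 36): V_d = 1/1.05·[0.6429·0.0000 + 0.3571·0.0000] = 0.0000
Node 0 (S = 60): V_0 = 1/1.05·[0.6429·19.2245 + 0.3571·0.0000] = 11.7701

$11.77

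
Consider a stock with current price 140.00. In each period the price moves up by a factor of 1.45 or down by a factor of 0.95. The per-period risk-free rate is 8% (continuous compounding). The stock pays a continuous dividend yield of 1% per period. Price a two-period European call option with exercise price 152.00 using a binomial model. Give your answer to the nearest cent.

20.16

Per-period risk-free factor R = e^0.08 = 1.0833; dividend-adjusted growth = e^(0.08−0.01) = 1.0725.
Risk-neutral probability p = (1.0725 − 0.95)/(1.45 − 0.95) = 0.1225/0.5000 = 0.2450
Terminal stock prices: S_uu = 294.4, S_ud = 192.8, S_dd = 126.3
Terminal payoffs (S − K): max(142.4, 0) = 142.4, max(40.85, 0) = 40.85, max(-25.65, 0) = 0
Node u (S = 203): V_u = e^(−0.08)·[0.2450·142.3500 + 0.7550·40.8500] = 60.6664
Node d (S = 133): V_d = e^(−0.08)·[0.2450·40.8500 + 0.7550·0.0000] = 9.2394
Node 0 (S = 140): V_0 = e^(−0.08)·[0.2450·60.6664 + 0.7550·9.2394] = 20.1607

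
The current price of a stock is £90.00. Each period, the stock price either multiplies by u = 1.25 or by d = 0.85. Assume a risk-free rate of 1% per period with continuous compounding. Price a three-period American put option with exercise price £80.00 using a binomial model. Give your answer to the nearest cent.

Risk-neutral probability p = (e^0.01 − 0.85)/(1.25 − 0.85) = 0.1601/0.4000 = 0.4001
Terminal stock prices: S_uuu = 175.8, S_uud = 119.5, S_udd = 81.28, S_ddd = 55.27
Terminal payoffs (K − S): max(-95.78, 0) = 0, max(-39.53, 0) = 0, max(-1.281, 0) = 0, max(24.73, 0) = 24.73
Node uu (S = 140.6): continuation = e^(−0.01)·[0.4001·0.0000 + 0.5999·0.0000] = 0.0000; exercise value = 0.0000 ≤ continuation, so V_uu = 0.0000
Node ud (S = 95.62): continuation = e^(−0.01)·[0.4001·0.0000 + 0.5999·0.0000] = 0.0000; exercise value = 0.0000 ≤ continuation, so V_ud = 0.0000
Node dd (S = 65.02): continuation = e^(−0.01)·[0.4001·0.0000 + 0.5999·24.7288] = 14.6865; exercise value = 14.9750 > continuation, so V_dd = 14.9750 (exercise)
Node u (S = 112.5): continuation = e^(−0.01)·[0.4001·0.0000 + 0.5999·0.0000] = 0.0000; exercise value = 0.0000 ≤ continuation, so V_u = 0.0000
Node d (S = 76.5): continuation = e^(−0.01)·[0.4001·0.0000 + 0.5999·14.9750] = 8.8937; exercise value = 3.5000 ≤ continuation, so V_d = 8.8937
Node 0 (S = 90): continuation = e^(−0.01)·[0.4001·0.0000 + 0.5999·8.8937] = 5.2820; exercise value = 0.0000 ≤ continuation, so V_0 = 5.2820

£5.28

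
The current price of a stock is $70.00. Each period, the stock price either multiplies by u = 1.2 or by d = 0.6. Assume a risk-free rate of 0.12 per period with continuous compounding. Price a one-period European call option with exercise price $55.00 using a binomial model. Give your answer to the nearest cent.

Risk-neutral probability p = (e^0.12 − 0.6)/(1.2 − 0.6) = 0.5275/0.6000 = 0.8792
Terminal stock prices: S_u = 84, S_d = 42
Terminal payoffs (S − K): max(29, 0) = 29, max(-13, 0) = 0
Node 0 (S = 70): V_0 = e^(−0.12)·[0.8792·29.0000 + 0.1208·0.0000] = 22.6126

$22.61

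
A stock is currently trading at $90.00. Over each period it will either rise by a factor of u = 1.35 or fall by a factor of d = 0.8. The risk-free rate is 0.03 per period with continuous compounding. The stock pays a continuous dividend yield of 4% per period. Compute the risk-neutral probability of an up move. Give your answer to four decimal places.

p = 0.3455

Per-period risk-free factor R = e^0.03 = 1.0305; dividend-adjusted growth = e^(0.03−0.04) = 0.9900.
Risk-neutral probability p = (0.9900 − 0.8)/(1.35 − 0.8) = 0.1900/0.5500 = 0.3455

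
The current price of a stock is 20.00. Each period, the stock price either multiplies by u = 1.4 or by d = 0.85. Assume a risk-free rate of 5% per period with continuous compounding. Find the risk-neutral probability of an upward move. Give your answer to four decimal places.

Risk-neutral probability p = (e^0.05 − 0.85)/(1.4 − 0.85) = 0.2013/0.5500 = 0.3659

p = 0.3659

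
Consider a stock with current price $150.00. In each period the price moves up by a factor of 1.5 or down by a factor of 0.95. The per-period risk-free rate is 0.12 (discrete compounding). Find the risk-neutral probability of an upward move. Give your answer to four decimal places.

p = 0.3091

Risk-neutral probability p = (1 + 0.12 − 0.95)/(1.5 − 0.95) = 0.1700/0.5500 = 0.3091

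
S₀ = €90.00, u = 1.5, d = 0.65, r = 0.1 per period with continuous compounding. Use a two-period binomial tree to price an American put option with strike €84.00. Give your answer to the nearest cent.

Risk-neutral probability p = (e^0.1 − 0.65)/(1.5 − 0.65) = 0.4552/0.8500 = 0.5355
Terminal stock prices: S_uu = 202.5, S_ud = 87.75, S_dd = 38.03
Terminal payoffs (K − S): max(-118.5, 0) = 0, max(-3.75, 0) = 0, max(45.97, 0) = 45.97
Node u (S = 135): continuation = e^(−0.1)·[0.5355·0.0000 + 0.4645·0.0000] = 0.0000; exercise value = 0.0000 ≤ continuation, so V_u = 0.0000
Node d (S = 58.5): continuation = e^(−0.1)·[0.5355·0.0000 + 0.4645·45.9750] = 19.3234; exercise value = 25.5000 > continuation, so V_d = 25.5000 (exercise)
Node 0 (S = 90): continuation = e^(−0.1)·[0.5355·0.0000 + 0.4645·25.5000] = 10.7177; exercise value = 0.0000 ≤ continuation, so V_0 = 10.7177

€10.72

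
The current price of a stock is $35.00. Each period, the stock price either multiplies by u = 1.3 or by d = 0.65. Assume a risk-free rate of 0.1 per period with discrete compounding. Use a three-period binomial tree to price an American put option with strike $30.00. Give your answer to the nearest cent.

$2.56

Risk-neutral probability p = (1 + 0.1 − 0.65)/(1.3 − 0.65) = 0.4500/0.6500 = 0.6923
Terminal stock prices: S_uuu = 76.89, S_uud = 38.45, S_udd = 19.22, S_ddd = 9.612
Terminal payoffs (K − S): max(-46.89, 0) = 0, max(-8.448, 0) = 0, max(10.78, 0) = 10.78, max(20.39, 0) = 20.39
Node uu (S = 59.15): continuation = 1/1.1·[0.6923·0.0000 + 0.3077·0.0000] = 0.0000; exercise value = 0.0000 ≤ continuation, so V_uu = 0.0000
Node ud (S = 29.57): continuation = 1/1.1·[0.6923·0.0000 + 0.3077·10.7762] = 3.0143; exercise value = 0.4250 ≤ continuation, so V_ud = 3.0143
Node dd (S = 14.79): continuation = 1/1.1·[0.6923·10.7762 + 0.3077·20.3881] = 12.4852; exercise value = 15.2125 > continuation, so V_dd = 15.2125 (exercise)
Node u (S = 45.5): continuation = 1/1.1·[0.6923·0.0000 + 0.3077·3.0143] = 0.8432; exercise value = 0.0000 ≤ continuation, so V_u = 0.8432
Node d (S = 22.75): continuation = 1/1.1·[0.6923·3.0143 + 0.3077·15.2125] = 6.1524; exercise value = 7.2500 > continuation, so V_d = 7.2500 (exercise)
Node 0 (S = 35): continuation = 1/1.1·[0.6923·0.8432 + 0.3077·7.2500] = 2.5586; exercise value = 0.0000 ≤ continuation, so V_0 = 2.5586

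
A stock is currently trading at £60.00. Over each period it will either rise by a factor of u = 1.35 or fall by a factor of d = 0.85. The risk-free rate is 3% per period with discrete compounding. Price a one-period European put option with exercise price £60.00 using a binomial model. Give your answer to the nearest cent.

Risk-neutral probability p = (1 + 0.03 − 0.85)/(1.35 − 0.85) = 0.1800/0.5000 = 0.3600
Terminal stock prices: S_u = 81, S_d = 51
Terminal payoffs (K − S): max(-21, 0) = 0, max(9, 0) = 9
Node 0 (S = 60): V_0 = 1/1.03·[0.3600·0.0000 + 0.6400·9.0000] = 5.5922

£5.59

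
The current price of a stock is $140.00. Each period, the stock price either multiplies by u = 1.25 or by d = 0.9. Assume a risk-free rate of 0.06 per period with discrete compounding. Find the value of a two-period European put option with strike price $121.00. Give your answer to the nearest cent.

Risk-neutral probability p = (1 + 0.06 − 0.9)/(1.25 − 0.9) = 0.1600/0.3500 = 0.4571
Terminal stock prices: S_uu = 218.8, S_ud = 157.5, S_dd = 113.4
Terminal payoffs (K − S): max(-97.75, 0) = 0, max(-36.5, 0) = 0, max(7.6, 0) = 7.6
Node u (S = 175): V_u = 1/1.06·[0.4571·0.0000 + 0.5429·0.0000] = 0.0000
Node d (S = 126): V_d = 1/1.06·[0.4571·0.0000 + 0.5429·7.6000] = 3.8922
Node 0 (S = 140): V_0 = 1/1.06·[0.4571·0.0000 + 0.5429·3.8922] = 1.9933

$1.99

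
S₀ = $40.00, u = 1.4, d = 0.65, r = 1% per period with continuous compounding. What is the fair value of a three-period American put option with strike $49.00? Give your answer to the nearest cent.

Risk-neutral probability p = (e^0.01 − 0.65)/(1.4 − 0.65) = 0.3601/0.7500 = 0.4801
Terminal stock prices: S_uuu = 109.8, S_uud = 50.96, S_udd = 23.66, S_ddd = 10.98
Terminal payoffs (K − S): max(-60.76, 0) = 0, max(-1.96, 0) = 0, max(25.34, 0) = 25.34, max(38.02, 0) = 38.02
Node uu (S = 78.4): continuation = e^(−0.01)·[0.4801·0.0000 + 0.5199·0.0000] = 0.0000; exercise value = 0.0000 ≤ continuation, so V_uu = 0.0000
Node ud (S = 36.4): continuation = e^(−0.01)·[0.4801·0.0000 + 0.5199·25.3400] = 13.0440; exercise value = 12.6000 ≤ continuation, so V_ud = 13.0440
Node dd (S = 16.9): continuation = e^(−0.01)·[0.4801·25.3400 + 0.5199·38.0150] = 31.6124; exercise value = 32.1000 > continuation, so V_dd = 32.1000 (exercise)
Node u (S = 56): continuation = e^(−0.01)·[0.4801·0.0000 + 0.5199·13.0440] = 6.7145; exercise value = 0.0000 ≤ continuation, so V_u = 6.7145
Node d (S = 26): continuation = e^(−0.01)·[0.4801·13.0440 + 0.5199·32.1000] = 22.7235; exercise value = 23.0000 > continuation, so V_d = 23.0000 (exercise)
Node 0 (S = 40): continuation = e^(−0.01)·[0.4801·6.7145 + 0.5199·23.0000] = 15.0308; exercise value = 9.0000 ≤ continuation, so V_0 = 15.0308

$15.03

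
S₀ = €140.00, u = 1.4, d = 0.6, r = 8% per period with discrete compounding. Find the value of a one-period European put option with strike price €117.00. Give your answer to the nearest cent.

Risk-neutral probability p = (1 + 0.08 − 0.6)/(1.4 − 0.6) = 0.4800/0.8000 = 0.6000
Terminal stock prices: S_u = 196, S_d = 84
Terminal payoffs (K − S): max(-79, 0) = 0, max(33, 0) = 33
Node 0 (S = 140): V_0 = 1/1.08·[0.6000·0.0000 + 0.4000·33.0000] = 12.2222

€12.22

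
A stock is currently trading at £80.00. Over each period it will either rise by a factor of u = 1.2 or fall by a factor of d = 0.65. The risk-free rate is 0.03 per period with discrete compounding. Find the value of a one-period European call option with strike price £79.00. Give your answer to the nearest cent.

Risk-neutral probability p = (1 + 0.03 − 0.65)/(1.2 − 0.65) = 0.3800/0.5500 = 0.6909
Terminal stock prices: S_u = 96, S_d = 52
Terminal payoffs (S − K): max(17, 0) = 17, max(-27, 0) = 0
Node 0 (S = 80): V_0 = 1/1.03·[0.6909·17.0000 + 0.3091·0.0000] = 11.4034

£11.40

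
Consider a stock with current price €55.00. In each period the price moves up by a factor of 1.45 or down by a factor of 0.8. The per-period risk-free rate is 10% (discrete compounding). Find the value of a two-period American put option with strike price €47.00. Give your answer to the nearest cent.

Risk-neutral probability p = (1 + 0.1 − 0.8)/(1.45 − 0.8) = 0.3000/0.6500 = 0.4615
Terminal stock prices: S_uu = 115.6, S_ud = 63.8, S_dd = 35.2
Terminal payoffs (K − S): max(-68.64, 0) = 0, max(-16.8, 0) = 0, max(11.8, 0) = 11.8
Node u (S = 79.75): continuation = 1/1.1·[0.4615·0.0000 + 0.5385·0.0000] = 0.0000; exercise value = 0.0000 ≤ continuation, so V_u = 0.0000
Node d (S = 44): continuation = 1/1.1·[0.4615·0.0000 + 0.5385·11.8000] = 5.7762; exercise value = 3.0000 ≤ continuation, so V_d = 5.7762
Node 0 (S = 55): continuation = 1/1.1·[0.4615·0.0000 + 0.5385·5.7762] = 2.8275; exercise value = 0.0000 ≤ continuation, so V_0 = 2.8275

€2.83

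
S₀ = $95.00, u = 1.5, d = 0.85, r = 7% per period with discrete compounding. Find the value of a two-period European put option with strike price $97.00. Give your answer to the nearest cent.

$10.84

Risk-neutral probability p = (1 + 0.07 − 0.85)/(1.5 − 0.85) = 0.2200/0.6500 = 0.3385
Terminal stock prices: S_uu = 213.8, S_ud = 121.1, S_dd = 68.64
Terminal payoffs (K − S): max(-116.8, 0) = 0, max(-24.12, 0) = 0, max(28.36, 0) = 28.36
Node u (S = 142.5): V_u = 1/1.07·[0.3385·0.0000 + 0.6615·0.0000] = 0.0000
Node d (S = 80.75): V_d = 1/1.07·[0.3385·0.0000 + 0.6615·28.3625] = 17.5354
Node 0 (S = 95): V_0 = 1/1.07·[0.3385·0.0000 + 0.6615·17.5354] = 10.8414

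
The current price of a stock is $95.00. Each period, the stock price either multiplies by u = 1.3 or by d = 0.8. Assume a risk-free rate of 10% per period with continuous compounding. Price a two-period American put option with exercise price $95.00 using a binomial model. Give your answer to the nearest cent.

Risk-neutral probability p = (e^0.1 − 0.8)/(1.3 − 0.8) = 0.3052/0.5000 = 0.6103
Terminal stock prices: S_uu = 160.6, S_ud = 98.8, S_dd = 60.8
Terminal payoffs (K − S): max(-65.55, 0) = 0, max(-3.8, 0) = 0, max(34.2, 0) = 34.2
Node u (S = 123.5): continuation = e^(−0.1)·[0.6103·0.0000 + 0.3897·0.0000] = 0.0000; exercise value = 0.0000 ≤ continuation, so V_u = 0.0000
Node d (S = 76): continuation = e^(−0.1)·[0.6103·0.0000 + 0.3897·34.2000] = 12.0581; exercise value = 19.0000 > continuation, so V_d = 19.0000 (exercise)
Node 0 (S = 95): continuation = e^(−0.1)·[0.6103·0.0000 + 0.3897·19.0000] = 6.6990; exercise value = 0.0000 ≤ continuation, so V_0 = 6.6990

$6.70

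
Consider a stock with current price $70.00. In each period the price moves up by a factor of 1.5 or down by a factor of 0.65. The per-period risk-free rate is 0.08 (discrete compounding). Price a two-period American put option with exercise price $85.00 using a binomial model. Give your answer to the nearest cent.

$21.66

Risk-neutral probability p = (1 + 0.08 − 0.65)/(1.5 − 0.65) = 0.4300/0.8500 = 0.5059
Terminal stock prices: S_uu = 157.5, S_ud = 68.25, S_dd = 29.58
Terminal payoffs (K − S): max(-72.5, 0) = 0, max(16.75, 0) = 16.75, max(55.42, 0) = 55.42
Node u (S = 105): continuation = 1/1.08·[0.5059·0.0000 + 0.4941·16.7500] = 7.6634; exercise value = 0.0000 ≤ continuation, so V_u = 7.6634
Node d (S = 45.5): continuation = 1/1.08·[0.5059·16.7500 + 0.4941·55.4250] = 33.2037; exercise value = 39.5000 > continuation, so V_d = 39.5000 (exercise)
Node 0 (S = 70): continuation = 1/1.08·[0.5059·7.6634 + 0.4941·39.5000] = 21.6615; exercise value = 15.0000 ≤ continuation, so V_0 = 21.6615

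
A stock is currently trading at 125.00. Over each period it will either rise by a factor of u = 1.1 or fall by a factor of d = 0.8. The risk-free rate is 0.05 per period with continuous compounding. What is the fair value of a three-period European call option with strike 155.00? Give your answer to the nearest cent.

Risk-neutral probability p = (e^0.05 − 0.8)/(1.1 − 0.8) = 0.2513/0.3000 = 0.8376
Terminal stock prices: S_uuu = 166.4, S_uud = 121, S_udd = 88, S_ddd = 64
Terminal payoffs (S − K): max(11.38, 0) = 11.38, max(-34, 0) = 0, max(-67, 0) = 0, max(-91, 0) = 0
Node uu (S = 151.3): V_uu = e^(−0.05)·[0.8376·11.3750 + 0.1624·0.0000] = 9.0627
Node ud (S = 110): V_ud = e^(−0.05)·[0.8376·0.0000 + 0.1624·0.0000] = 0.0000
Node dd (S = 80): V_dd = e^(−0.05)·[0.8376·0.0000 + 0.1624·0.0000] = 0.0000
Node u (S = 137.5): V_u = e^(−0.05)·[0.8376·9.0627 + 0.1624·0.0000] = 7.2205
Node d (S = 100): V_d = e^(−0.05)·[0.8376·0.0000 + 0.1624·0.0000] = 0.0000
Node 0 (S = 125): V_0 = e^(−0.05)·[0.8376·7.2205 + 0.1624·0.0000] = 5.7527

5.75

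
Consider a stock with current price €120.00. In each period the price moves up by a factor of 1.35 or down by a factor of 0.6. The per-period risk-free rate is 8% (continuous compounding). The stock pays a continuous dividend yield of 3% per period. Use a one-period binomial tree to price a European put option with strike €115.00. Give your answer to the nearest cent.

Per-period risk-free factor R = e^0.08 = 1.0833; dividend-adjusted growth = e^(0.08−0.03) = 1.0513.
Risk-neutral probability p = (1.0513 − 0.6)/(1.35 − 0.6) = 0.4513/0.7500 = 0.6017
Terminal stock prices: S_u = 162, S_d = 72
Terminal payoffs (K − S): max(-47, 0) = 0, max(43, 0) = 43
Node 0 (S = 120): V_0 = e^(−0.08)·[0.6017·0.0000 + 0.3983·43.0000] = 15.8103

€15.81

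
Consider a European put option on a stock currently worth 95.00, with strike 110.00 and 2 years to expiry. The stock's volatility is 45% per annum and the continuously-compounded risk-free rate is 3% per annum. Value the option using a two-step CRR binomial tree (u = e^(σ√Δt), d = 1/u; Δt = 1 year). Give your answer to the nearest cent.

CRR parameters: u = e^(σ√Δt) = e^(0.45·√1) = 1.5683, d = 1/u = 0.6376
Per-period rate: rΔt = 0.03·1 = 0.03, so R = e^0.03 = 1.0305
Risk-neutral probability p = (e^0.03 − 0.6376)/(1.5683 − 0.6376) = 0.3928/0.9307 = 0.4221
Terminal stock prices: S_uu = 233.7, S_ud = 95, S_dd = 38.62
Terminal payoffs (K − S): max(-123.7, 0) = 0, max(15, 0) = 15, max(71.38, 0) = 71.38
Node u (S = 149): V_u = e^(−0.03)·[0.4221·0.0000 + 0.5779·15.0000] = 8.4125
Node d (S = 60.57): V_d = e^(−0.03)·[0.4221·15.0000 + 0.5779·71.3759] = 46.1743
Node 0 (S = 95): V_0 = e^(−0.03)·[0.4221·8.4125 + 0.5779·46.1743] = 29.3421

29.34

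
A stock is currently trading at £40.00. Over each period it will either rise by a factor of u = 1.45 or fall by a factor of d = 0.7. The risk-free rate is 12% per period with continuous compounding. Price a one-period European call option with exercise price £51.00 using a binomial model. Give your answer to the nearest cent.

£3.54

Risk-neutral probability p = (e^0.12 − 0.7)/(1.45 − 0.7) = 0.4275/0.7500 = 0.5700
Terminal stock prices: S_u = 58, S_d = 28
Terminal payoffs (S − K): max(7, 0) = 7, max(-23, 0) = 0
Node 0 (S = 40): V_0 = e^(−0.12)·[0.5700·7.0000 + 0.4300·0.0000] = 3.5388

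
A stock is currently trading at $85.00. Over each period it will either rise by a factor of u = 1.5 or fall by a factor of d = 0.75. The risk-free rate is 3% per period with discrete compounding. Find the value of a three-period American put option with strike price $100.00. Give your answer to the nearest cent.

$26.91

Risk-neutral probability p = (1 + 0.03 − 0.75)/(1.5 − 0.75) = 0.2800/0.7500 = 0.3733
Terminal stock prices: S_uuu = 286.9, S_uud = 143.4, S_udd = 71.72, S_ddd = 35.86
Terminal payoffs (K − S): max(-186.9, 0) = 0, max(-43.44, 0) = 0, max(28.28, 0) = 28.28, max(64.14, 0) = 64.14
Node uu (S = 191.2): continuation = 1/1.03·[0.3733·0.0000 + 0.6267·0.0000] = 0.0000; exercise value = 0.0000 ≤ continuation, so V_uu = 0.0000
Node ud (S = 95.62): continuation = 1/1.03·[0.3733·0.0000 + 0.6267·28.2812] = 17.2067; exercise value = 4.3750 ≤ continuation, so V_ud = 17.2067
Node dd (S = 47.81): continuation = 1/1.03·[0.3733·28.2812 + 0.6267·64.1406] = 49.2749; exercise value = 52.1875 > continuation, so V_dd = 52.1875 (exercise)
Node u (S = 127.5): continuation = 1/1.03·[0.3733·0.0000 + 0.6267·17.2067] = 10.4688; exercise value = 0.0000 ≤ continuation, so V_u = 10.4688
Node d (S = 63.75): continuation = 1/1.03·[0.3733·17.2067 + 0.6267·52.1875] = 37.9884; exercise value = 36.2500 ≤ continuation, so V_d = 37.9884
Node 0 (S = 85): continuation = 1/1.03·[0.3733·10.4688 + 0.6267·37.9884] = 26.9072; exercise value = 15.0000 ≤ continuation, so V_0 = 26.9072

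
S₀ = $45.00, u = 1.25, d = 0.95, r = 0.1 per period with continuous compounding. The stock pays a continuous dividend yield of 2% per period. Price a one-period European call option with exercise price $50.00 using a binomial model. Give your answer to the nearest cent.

$2.51

Per-period risk-free factor R = e^0.1 = 1.1052; dividend-adjusted growth = e^(0.1−0.02) = 1.0833.
Risk-neutral probability p = (1.0833 − 0.95)/(1.25 − 0.95) = 0.1333/0.3000 = 0.4443
Terminal stock prices: S_u = 56.25, S_d = 42.75
Terminal payoffs (S − K): max(6.25, 0) = 6.25, max(-7.25, 0) = 0
Node 0 (S = 45): V_0 = e^(−0.1)·[0.4443·6.2500 + 0.5557·0.0000] = 2.5126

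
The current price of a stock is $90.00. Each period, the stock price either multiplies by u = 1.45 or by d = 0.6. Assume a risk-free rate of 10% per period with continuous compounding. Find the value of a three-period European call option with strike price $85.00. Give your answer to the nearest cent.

Risk-neutral probability p = (e^0.1 − 0.6)/(1.45 − 0.6) = 0.5052/0.8500 = 0.5943
Terminal stock prices: S_uuu = 274.4, S_uud = 113.5, S_udd = 46.98, S_ddd = 19.44
Terminal payoffs (S − K): max(189.4, 0) = 189.4, max(28.53, 0) = 28.53, max(-38.02, 0) = 0, max(-65.56, 0) = 0
Node uu (S = 189.2): V_uu = e^(−0.1)·[0.5943·189.3762 + 0.4057·28.5350] = 112.3138
Node ud (S = 78.3): V_ud = e^(−0.1)·[0.5943·28.5350 + 0.4057·0.0000] = 15.3450
Node dd (S = 32.4): V_dd = e^(−0.1)·[0.5943·0.0000 + 0.4057·0.0000] = 0.0000
Node u (S = 130.5): V_u = e^(−0.1)·[0.5943·112.3138 + 0.4057·15.3450] = 66.0309
Node d (S = 54): V_d = e^(−0.1)·[0.5943·15.3450 + 0.4057·0.0000] = 8.2520
Node 0 (S = 90): V_0 = e^(−0.1)·[0.5943·66.0309 + 0.4057·8.2520] = 38.5380

$38.54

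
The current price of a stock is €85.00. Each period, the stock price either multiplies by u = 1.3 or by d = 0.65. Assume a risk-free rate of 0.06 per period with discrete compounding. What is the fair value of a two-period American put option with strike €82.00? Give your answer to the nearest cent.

Risk-neutral probability p = (1 + 0.06 − 0.65)/(1.3 − 0.65) = 0.4100/0.6500 = 0.6308
Terminal stock prices: S_uu = 143.7, S_ud = 71.83, S_dd = 35.91
Terminal payoffs (K − S): max(-61.65, 0) = 0, max(10.17, 0) = 10.17, max(46.09, 0) = 46.09
Node u (S = 110.5): continuation = 1/1.06·[0.6308·0.0000 + 0.3692·10.1750] = 3.5443; exercise value = 0.0000 ≤ continuation, so V_u = 3.5443
Node d (S = 55.25): continuation = 1/1.06·[0.6308·10.1750 + 0.3692·46.0875] = 22.1085; exercise value = 26.7500 > continuation, so V_d = 26.7500 (exercise)
Node 0 (S = 85): continuation = 1/1.06·[0.6308·3.5443 + 0.3692·26.7500] = 11.4269; exercise value = 0.0000 ≤ continuation, so V_0 = 11.4269

€11.43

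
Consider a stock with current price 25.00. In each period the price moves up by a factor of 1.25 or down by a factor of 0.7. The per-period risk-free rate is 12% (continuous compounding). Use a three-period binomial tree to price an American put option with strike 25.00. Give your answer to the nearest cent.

Risk-neutral probability p = (e^0.12 − 0.7)/(1.25 − 0.7) = 0.4275/0.5500 = 0.7773
Terminal stock prices: S_uuu = 48.83, S_uud = 27.34, S_udd = 15.31, S_ddd = 8.575
Terminal payoffs (K − S): max(-23.83, 0) = 0, max(-2.344, 0) = 0, max(9.688, 0) = 9.688, max(16.43, 0) = 16.43
Node uu (S = 39.06): continuation = e^(−0.12)·[0.7773·0.0000 + 0.2227·0.0000] = 0.0000; exercise value = 0.0000 ≤ continuation, so V_uu = 0.0000
Node ud (S = 21.88): continuation = e^(−0.12)·[0.7773·0.0000 + 0.2227·9.6875] = 1.9137; exercise value = 3.1250 > continuation, so V_ud = 3.1250 (exercise)
Node dd (S = 12.25): continuation = e^(−0.12)·[0.7773·9.6875 + 0.2227·16.4250] = 9.9230; exercise value = 12.7500 > continuation, so V_dd = 12.7500 (exercise)
Node u (S = 31.25): continuation = e^(−0.12)·[0.7773·0.0000 + 0.2227·3.1250] = 0.6173; exercise value = 0.0000 ≤ continuation, so V_u = 0.6173
Node d (S = 17.5): continuation = e^(−0.12)·[0.7773·3.1250 + 0.2227·12.7500] = 4.6730; exercise value = 7.5000 > continuation, so V_d = 7.5000 (exercise)
Node 0 (S = 25): continuation = e^(−0.12)·[0.7773·0.6173 + 0.2227·7.5000] = 1.9072; exercise value = 0.0000 ≤ continuation, so V_0 = 1.9072

1.91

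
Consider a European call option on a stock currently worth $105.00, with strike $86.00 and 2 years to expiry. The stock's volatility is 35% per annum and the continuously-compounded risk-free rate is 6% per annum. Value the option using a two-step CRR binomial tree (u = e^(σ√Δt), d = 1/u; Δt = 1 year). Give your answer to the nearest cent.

CRR parameters: u = e^(σ√Δt) = e^(0.35·√1) = 1.4191, d = 1/u = 0.7047
Per-period rate: rΔt = 0.06·1 = 0.06, so R = e^0.06 = 1.0618
Risk-neutral probability p = (e^0.06 − 0.7047)/(1.4191 − 0.7047) = 0.3571/0.7144 = 0.4999
Terminal stock prices: S_uu = 211.4, S_ud = 105, S_dd = 52.14
Terminal payoffs (S − K): max(125.4, 0) = 125.4, max(19, 0) = 19, max(-33.86, 0) = 0
Node u (S = 149): V_u = e^(−0.06)·[0.4999·125.4440 + 0.5001·19.0000] = 68.0103
Node d (S = 73.99): V_d = e^(−0.06)·[0.4999·19.0000 + 0.5001·0.0000] = 8.9457
Node 0 (S = 105): V_0 = e^(−0.06)·[0.4999·68.0103 + 0.5001·8.9457] = 36.2340

$36.23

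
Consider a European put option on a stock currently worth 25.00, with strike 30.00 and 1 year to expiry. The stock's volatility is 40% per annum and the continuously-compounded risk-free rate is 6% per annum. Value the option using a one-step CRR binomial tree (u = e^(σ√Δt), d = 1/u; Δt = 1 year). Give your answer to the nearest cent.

CRR parameters: u = e^(σ√Δt) = e^(0.4·√1) = 1.4918, d = 1/u = 0.6703
Per-period rate: rΔt = 0.06·1 = 0.06, so R = e^0.06 = 1.0618
Risk-neutral probability p = (e^0.06 − 0.6703)/(1.4918 − 0.6703) = 0.3915/0.8215 = 0.4766
Terminal stock prices: S_u = 37.3, S_d = 16.76
Terminal payoffs (K − S): max(-7.296, 0) = 0, max(13.24, 0) = 13.24
Node 0 (S = 25): V_0 = e^(−0.06)·[0.4766·0.0000 + 0.5234·13.2420] = 6.5274

6.53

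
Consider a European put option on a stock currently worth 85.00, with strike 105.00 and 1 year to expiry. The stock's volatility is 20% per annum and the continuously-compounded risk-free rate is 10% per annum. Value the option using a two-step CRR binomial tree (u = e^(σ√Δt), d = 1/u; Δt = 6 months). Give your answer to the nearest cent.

12.94

CRR parameters: u = e^(σ√Δt) = e^(0.2·√0.5) = 1.1519, d = 1/u = 0.8681
Per-period rate: rΔt = 0.1·0.5 = 0.05, so R = e^0.05 = 1.0513
Risk-neutral probability p = (e^0.05 − 0.8681)/(1.1519 − 0.8681) = 0.1831/0.2838 = 0.6454
Terminal stock prices: S_uu = 112.8, S_ud = 85, S_dd = 64.06
Terminal payoffs (K − S): max(-7.786, 0) = 0, max(20, 0) = 20, max(40.94, 0) = 40.94
Node u (S = 97.91): V_u = e^(−0.05)·[0.6454·0.0000 + 0.3546·20.0000] = 6.7467
Node d (S = 73.79): V_d = e^(−0.05)·[0.6454·20.0000 + 0.3546·40.9407] = 26.0886
Node 0 (S = 85): V_0 = e^(−0.05)·[0.6454·6.7467 + 0.3546·26.0886] = 12.9423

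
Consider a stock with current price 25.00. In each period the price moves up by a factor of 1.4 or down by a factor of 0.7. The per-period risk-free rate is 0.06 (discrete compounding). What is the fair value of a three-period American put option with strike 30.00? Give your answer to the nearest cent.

Risk-neutral probability p = (1 + 0.06 − 0.7)/(1.4 − 0.7) = 0.3600/0.7000 = 0.5143
Terminal stock prices: S_uuu = 68.6, S_uud = 34.3, S_udd = 17.15, S_ddd = 8.575
Terminal payoffs (K − S): max(-38.6, 0) = 0, max(-4.3, 0) = 0, max(12.85, 0) = 12.85, max(21.43, 0) = 21.43
Node uu (S = 49): continuation = 1/1.06·[0.5143·0.0000 + 0.4857·0.0000] = 0.0000; exercise value = 0.0000 ≤ continuation, so V_uu = 0.0000
Node ud (S = 24.5): continuation = 1/1.06·[0.5143·0.0000 + 0.4857·12.8500] = 5.8881; exercise value = 5.5000 ≤ continuation, so V_ud = 5.8881
Node dd (S = 12.25): continuation = 1/1.06·[0.5143·12.8500 + 0.4857·21.4250] = 16.0519; exercise value = 17.7500 > continuation, so V_dd = 17.7500 (exercise)
Node u (S = 35): continuation = 1/1.06·[0.5143·0.0000 + 0.4857·5.8881] = 2.6981; exercise value = 0.0000 ≤ continuation, so V_u = 2.6981
Node d (S = 17.5): continuation = 1/1.06·[0.5143·5.8881 + 0.4857·17.7500] = 10.9902; exercise value = 12.5000 > continuation, so V_d = 12.5000 (exercise)
Node 0 (S = 25): continuation = 1/1.06·[0.5143·2.6981 + 0.4857·12.5000] = 7.0368; exercise value = 5.0000 ≤ continuation, so V_0 = 7.0368

7.04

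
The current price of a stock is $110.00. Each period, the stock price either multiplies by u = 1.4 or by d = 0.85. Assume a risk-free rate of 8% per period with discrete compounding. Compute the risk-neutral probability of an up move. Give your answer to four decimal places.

Risk-neutral probability p = (1 + 0.08 − 0.85)/(1.4 − 0.85) = 0.2300/0.5500 = 0.4182

p = 0.4182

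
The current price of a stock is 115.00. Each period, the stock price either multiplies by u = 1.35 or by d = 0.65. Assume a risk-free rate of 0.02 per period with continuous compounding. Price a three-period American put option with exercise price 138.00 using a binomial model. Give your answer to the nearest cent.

Risk-neutral probability p = (e^0.02 − 0.65)/(1.35 − 0.65) = 0.3702/0.7000 = 0.5289
Terminal stock prices: S_uuu = 282.9, S_uud = 136.2, S_udd = 65.59, S_ddd = 31.58
Terminal payoffs (K − S): max(-144.9, 0) = 0, max(1.768, 0) = 1.768, max(72.41, 0) = 72.41, max(106.4, 0) = 106.4
Node uu (S = 209.6): continuation = e^(−0.02)·[0.5289·0.0000 + 0.4711·1.7681] = 0.8165; exercise value = 0.0000 ≤ continuation, so V_uu = 0.8165
Node ud (S = 100.9): continuation = e^(−0.02)·[0.5289·1.7681 + 0.4711·72.4069] = 34.3549; exercise value = 37.0875 > continuation, so V_ud = 37.0875 (exercise)
Node dd (S = 48.59): continuation = e^(−0.02)·[0.5289·72.4069 + 0.4711·106.4181] = 86.6799; exercise value = 89.4125 > continuation, so V_dd = 89.4125 (exercise)
Node u (S = 155.2): continuation = e^(−0.02)·[0.5289·0.8165 + 0.4711·37.0875] = 17.5507; exercise value = 0.0000 ≤ continuation, so V_u = 17.5507
Node d (S = 74.75): continuation = e^(−0.02)·[0.5289·37.0875 + 0.4711·89.4125] = 60.5174; exercise value = 63.2500 > continuation, so V_d = 63.2500 (exercise)
Node 0 (S = 115): continuation = e^(−0.02)·[0.5289·17.5507 + 0.4711·63.2500] = 38.3077; exercise value = 23.0000 ≤ continuation, so V_0 = 38.3077

38.31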